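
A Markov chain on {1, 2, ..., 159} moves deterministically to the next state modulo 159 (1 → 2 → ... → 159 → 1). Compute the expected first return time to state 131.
E[T_131 | X_0 = 131] = 159

The chain cycles deterministically, so starting at state 131 it returns in exactly 159 steps. Equivalently, the stationary distribution is uniform π_j = 1/159 for every state j, so by Kac's formula E[T_131] = 1/π_131 = 159.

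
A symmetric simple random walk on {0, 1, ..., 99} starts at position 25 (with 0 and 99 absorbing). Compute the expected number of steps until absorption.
E[τ | X_0 = 25] = 1850

Let v_k = E[τ | X_0 = k]. Boundary: v_0 = v_99 = 0. Recurrence: v_k = 1 + (v_{k-1} + v_{k+1})/2 for 1 ≤ k ≤ 98. The particular solution to v_k − (v_{k-1} + v_{k+1})/2 = 1 is v_k = −k^2. Adding homogeneous solution A + B k and matching boundaries gives v_k = k (99 − k). Substituting k = 25: v_25 = 25 · 74 = 1850.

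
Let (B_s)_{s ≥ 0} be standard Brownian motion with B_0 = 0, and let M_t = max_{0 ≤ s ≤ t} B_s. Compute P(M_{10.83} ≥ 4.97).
P(M_{10.83} ≥ 4.97) = 2·P(B_{10.83} ≥ 4.97) = 2(1 − Φ(4.97/√10.83)) ≈ 0.1310

By the reflection principle for Brownian motion, P(M_t ≥ a) = 2 · P(B_t ≥ a) for a ≥ 0. Since B_t ~ N(0, t), P(B_t ≥ 4.97) = 1 − Φ(4.97/√t) = 1 − Φ(4.97/√10.83) = 1 − Φ(1.5102). So
  P(M_{10.83} ≥ 4.97) = 2(1 − Φ(1.5102)) ≈ 0.1310.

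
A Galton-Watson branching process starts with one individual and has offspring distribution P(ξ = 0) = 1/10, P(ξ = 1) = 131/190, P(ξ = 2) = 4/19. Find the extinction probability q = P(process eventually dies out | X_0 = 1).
q = 19/40

The pgf is f(s) = 1/10 + 131/190·s + 4/19·s². The extinction probability q is the smallest fixed point of f in [0, 1]. Setting s = f(s):
  4/19·s² + (131/190 − 1)·s + 1/10 = 0
  4/19·s² − (1/10 + 4/19)·s + 1/10 = 0
which factors as (s − 1)·(4/19·s − 1/10) = 0, giving roots s = 1 and s = (1/10)/(4/19) = 19/40.
Mean offspring μ = 131/190 + 2·4/19 = 211/190 > 1 (supercritical), so q < 1. The extinction probability is the smaller root: q = (1/10)/(4/19) = 19/40.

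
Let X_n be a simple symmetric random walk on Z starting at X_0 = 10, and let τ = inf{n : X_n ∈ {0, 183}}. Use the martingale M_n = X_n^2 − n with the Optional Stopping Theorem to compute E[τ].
E[τ] = 1730

M_n = X_n^2 − n is a martingale (since E[X_{n+1}^2 | F_n] = X_n^2 + 1). By OST (τ has finite mean in a bounded region), E[M_τ] = E[M_0] = X_0^2 − 0 = 10^2 = 100. Also E[M_τ] = E[X_τ^2] − E[τ]. The walk exits at 0 or 183, with P(hit 183 first) = 10/183, so E[X_τ^2] = 183^2 · 10/183 + 0 = 1830. Thus E[τ] = E[X_τ^2] − E[M_τ] = 1830 − 100 = 1730 = 10(183 − 10) = 1730.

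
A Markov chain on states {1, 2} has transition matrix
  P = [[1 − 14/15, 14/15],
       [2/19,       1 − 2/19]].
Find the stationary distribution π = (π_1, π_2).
π_1 = 15/148, π_2 = 133/148

Solve πP = π with π_1 + π_2 = 1. From πP = π: π_1 · (1 − 14/15) + π_2 · 2/19 = π_1 ⇒ π_2 · 2/19 = π_1 · 14/15 ⇒ π_2/π_1 = (14/15)/(2/19) = 133/15. Together with π_1 + π_2 = 1:
  π_1 = (2/19)/(14/15 + 2/19) = (2/19)/(296/285) = 15/148,
  π_2 = (14/15)/(14/15 + 2/19) = (14/15)/(296/285) = 133/148.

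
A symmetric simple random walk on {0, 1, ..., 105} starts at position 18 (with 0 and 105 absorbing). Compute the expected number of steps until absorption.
E[τ | X_0 = 18] = 1566

Let v_k = E[τ | X_0 = k]. Boundary: v_0 = v_105 = 0. Recurrence: v_k = 1 + (v_{k-1} + v_{k+1})/2 for 1 ≤ k ≤ 104. The particular solution to v_k − (v_{k-1} + v_{k+1})/2 = 1 is v_k = −k^2. Adding homogeneous solution A + B k and matching boundaries gives v_k = k (105 − k). Substituting k = 18: v_18 = 18 · 87 = 1566.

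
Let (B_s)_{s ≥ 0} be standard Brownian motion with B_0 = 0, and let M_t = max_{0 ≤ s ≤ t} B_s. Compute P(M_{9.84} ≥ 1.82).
P(M_{9.84} ≥ 1.82) = 2·P(B_{9.84} ≥ 1.82) = 2(1 − Φ(1.82/√9.84)) ≈ 0.5618

By the reflection principle for Brownian motion, P(M_t ≥ a) = 2 · P(B_t ≥ a) for a ≥ 0. Since B_t ~ N(0, t), P(B_t ≥ 1.82) = 1 − Φ(1.82/√t) = 1 − Φ(1.82/√9.84) = 1 − Φ(0.5802). So
  P(M_{9.84} ≥ 1.82) = 2(1 − Φ(0.5802)) ≈ 0.5618.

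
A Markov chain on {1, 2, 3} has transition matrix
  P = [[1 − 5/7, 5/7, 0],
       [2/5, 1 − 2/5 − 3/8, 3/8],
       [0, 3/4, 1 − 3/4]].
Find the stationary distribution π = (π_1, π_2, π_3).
π = (28/103, 50/103, 25/103)

This is a birth-death chain on three states, which satisfies detailed balance: π_1 · P_{12} = π_2 · P_{21} and π_2 · P_{23} = π_3 · P_{32}.
From π_1 · 5/7 = π_2 · 2/5: π_2/π_1 = (5/7)/(2/5) = 25/14.
From π_2 · 3/8 = π_3 · 3/4: π_3/π_2 = (3/8)/(3/4) = 1/2.
Take π_1 proportional to 1; then unnormalized π = (1, 25/14, 25/28). Normalize by dividing by the sum 103/28:
  π = (28/103, 50/103, 25/103).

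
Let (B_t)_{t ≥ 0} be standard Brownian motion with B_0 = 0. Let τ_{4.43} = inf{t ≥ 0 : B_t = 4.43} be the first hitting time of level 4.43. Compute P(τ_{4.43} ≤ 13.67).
P(τ_{4.43} ≤ 13.67) = 2(1 − Φ(4.43/√13.67)) = 2(1 − Φ(1.1982)) ≈ 0.2308

By the reflection principle for standard BM, P(τ_b ≤ t) = 2 · P(B_t ≥ b). Since B_t ~ N(0, t), P(B_t ≥ 4.43) = 1 − Φ(4.43/√t) = 1 − Φ(4.43/√13.67) = 1 − Φ(1.1982) ≈ 0.11542. Doubling: P(τ_{4.43} ≤ 13.67) ≈ 2 · 0.11542 = 0.23084 ≈ 0.2308.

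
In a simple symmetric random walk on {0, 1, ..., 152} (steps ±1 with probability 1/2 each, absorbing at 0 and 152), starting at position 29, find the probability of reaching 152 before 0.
P(hit 152 before 0) = 29/152

Let u_k = P(hit 152 before 0 | start at k). Then u_0 = 0, u_152 = 1, and u_k = u_{k-1}/2 + u_{k+1}/2 for 1 ≤ k ≤ 151. This harmonic recurrence is solved by u_k = k/152, giving u_29 = 29/152.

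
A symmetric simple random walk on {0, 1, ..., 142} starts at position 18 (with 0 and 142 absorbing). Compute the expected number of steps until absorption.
E[τ | X_0 = 18] = 2232

Let v_k = E[τ | X_0 = k]. Boundary: v_0 = v_142 = 0. Recurrence: v_k = 1 + (v_{k-1} + v_{k+1})/2 for 1 ≤ k ≤ 141. The particular solution to v_k − (v_{k-1} + v_{k+1})/2 = 1 is v_k = −k^2. Adding homogeneous solution A + B k and matching boundaries gives v_k = k (142 − k). Substituting k = 18: v_18 = 18 · 124 = 2232.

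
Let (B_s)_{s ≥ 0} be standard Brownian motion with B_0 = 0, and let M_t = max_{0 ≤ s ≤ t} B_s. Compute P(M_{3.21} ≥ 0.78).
P(M_{3.21} ≥ 0.78) = 2·P(B_{3.21} ≥ 0.78) = 2(1 − Φ(0.78/√3.21)) ≈ 0.6633

By the reflection principle for Brownian motion, P(M_t ≥ a) = 2 · P(B_t ≥ a) for a ≥ 0. Since B_t ~ N(0, t), P(B_t ≥ 0.78) = 1 − Φ(0.78/√t) = 1 − Φ(0.78/√3.21) = 1 − Φ(0.4354). So
  P(M_{3.21} ≥ 0.78) = 2(1 − Φ(0.4354)) ≈ 0.6633.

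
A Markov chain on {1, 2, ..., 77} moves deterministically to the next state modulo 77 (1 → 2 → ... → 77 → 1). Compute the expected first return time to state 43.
E[T_43 | X_0 = 43] = 77

The chain cycles deterministically, so starting at state 43 it returns in exactly 77 steps. Equivalently, the stationary distribution is uniform π_j = 1/77 for every state j, so by Kac's formula E[T_43] = 1/π_43 = 77.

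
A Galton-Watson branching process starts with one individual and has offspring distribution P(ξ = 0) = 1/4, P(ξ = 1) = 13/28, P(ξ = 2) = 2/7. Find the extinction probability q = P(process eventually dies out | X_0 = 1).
q = 7/8

The pgf is f(s) = 1/4 + 13/28·s + 2/7·s². The extinction probability q is the smallest fixed point of f in [0, 1]. Setting s = f(s):
  2/7·s² + (13/28 − 1)·s + 1/4 = 0
  2/7·s² − (1/4 + 2/7)·s + 1/4 = 0
which factors as (s − 1)·(2/7·s − 1/4) = 0, giving roots s = 1 and s = (1/4)/(2/7) = 7/8.
Mean offspring μ = 13/28 + 2·2/7 = 29/28 > 1 (supercritical), so q < 1. The extinction probability is the smaller root: q = (1/4)/(2/7) = 7/8.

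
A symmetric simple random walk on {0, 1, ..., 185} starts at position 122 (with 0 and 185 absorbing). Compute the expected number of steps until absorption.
E[τ | X_0 = 122] = 7686

Let v_k = E[τ | X_0 = k]. Boundary: v_0 = v_185 = 0. Recurrence: v_k = 1 + (v_{k-1} + v_{k+1})/2 for 1 ≤ k ≤ 184. The particular solution to v_k − (v_{k-1} + v_{k+1})/2 = 1 is v_k = −k^2. Adding homogeneous solution A + B k and matching boundaries gives v_k = k (185 − k). Substituting k = 122: v_122 = 122 · 63 = 7686.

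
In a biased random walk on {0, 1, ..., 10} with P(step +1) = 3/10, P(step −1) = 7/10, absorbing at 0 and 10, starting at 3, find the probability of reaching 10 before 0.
P(hit 10 before 0) = (1 − (7/3)^3) / (1 − (7/3)^10) = 172773/70604050

Let u_k denote P(reach 10 before 0 | start at k). Boundary: u_0 = 0, u_10 = 1. Recurrence: u_k = 3/10·u_{k+1} + 7/10·u_{k-1} for 1 ≤ k ≤ 9. Try u_k = A + B·r^k with r = q/p = (7/10)/(3/10) = 7/3. Substitution satisfies the recurrence; boundary conditions give:
  u_k = (1 − r^k) / (1 − r^N) = (1 − (7/3)^3) / (1 − (7/3)^10) = 172773/70604050.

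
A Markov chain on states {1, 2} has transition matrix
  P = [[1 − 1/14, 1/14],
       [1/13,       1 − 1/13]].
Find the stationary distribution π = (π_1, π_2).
π_1 = 14/27, π_2 = 13/27

Solve πP = π with π_1 + π_2 = 1. From πP = π: π_1 · (1 − 1/14) + π_2 · 1/13 = π_1 ⇒ π_2 · 1/13 = π_1 · 1/14 ⇒ π_2/π_1 = (1/14)/(1/13) = 13/14. Together with π_1 + π_2 = 1:
  π_1 = (1/13)/(1/14 + 1/13) = (1/13)/(27/182) = 14/27,
  π_2 = (1/14)/(1/14 + 1/13) = (1/14)/(27/182) = 13/27.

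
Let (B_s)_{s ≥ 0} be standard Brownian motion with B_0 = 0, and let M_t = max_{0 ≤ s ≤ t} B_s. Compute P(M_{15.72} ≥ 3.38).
P(M_{15.72} ≥ 3.38) = 2·P(B_{15.72} ≥ 3.38) = 2(1 − Φ(3.38/√15.72)) ≈ 0.3939

By the reflection principle for Brownian motion, P(M_t ≥ a) = 2 · P(B_t ≥ a) for a ≥ 0. Since B_t ~ N(0, t), P(B_t ≥ 3.38) = 1 − Φ(3.38/√t) = 1 − Φ(3.38/√15.72) = 1 − Φ(0.8525). So
  P(M_{15.72} ≥ 3.38) = 2(1 − Φ(0.8525)) ≈ 0.3939.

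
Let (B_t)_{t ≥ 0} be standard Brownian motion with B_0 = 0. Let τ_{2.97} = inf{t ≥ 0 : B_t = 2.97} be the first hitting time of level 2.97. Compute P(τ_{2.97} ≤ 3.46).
P(τ_{2.97} ≤ 3.46) = 2(1 − Φ(2.97/√3.46)) = 2(1 − Φ(1.5967)) ≈ 0.1103

By the reflection principle for standard BM, P(τ_b ≤ t) = 2 · P(B_t ≥ b). Since B_t ~ N(0, t), P(B_t ≥ 2.97) = 1 − Φ(2.97/√t) = 1 − Φ(2.97/√3.46) = 1 − Φ(1.5967) ≈ 0.05517. Doubling: P(τ_{2.97} ≤ 3.46) ≈ 2 · 0.05517 = 0.11034 ≈ 0.1103.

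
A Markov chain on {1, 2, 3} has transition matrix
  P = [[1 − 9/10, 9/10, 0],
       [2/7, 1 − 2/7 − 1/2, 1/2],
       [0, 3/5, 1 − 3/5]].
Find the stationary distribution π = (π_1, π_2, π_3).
π = (40/271, 126/271, 105/271)

This is a birth-death chain on three states, which satisfies detailed balance: π_1 · P_{12} = π_2 · P_{21} and π_2 · P_{23} = π_3 · P_{32}.
From π_1 · 9/10 = π_2 · 2/7: π_2/π_1 = (9/10)/(2/7) = 63/20.
From π_2 · 1/2 = π_3 · 3/5: π_3/π_2 = (1/2)/(3/5) = 5/6.
Take π_1 proportional to 1; then unnormalized π = (1, 63/20, 21/8). Normalize by dividing by the sum 271/40:
  π = (40/271, 126/271, 105/271).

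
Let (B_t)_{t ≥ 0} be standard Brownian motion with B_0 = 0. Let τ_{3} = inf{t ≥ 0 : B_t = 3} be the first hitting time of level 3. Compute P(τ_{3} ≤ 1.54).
P(τ_{3} ≤ 1.54) = 2(1 − Φ(3/√1.54)) = 2(1 − Φ(2.4175)) ≈ 0.0156

By the reflection principle for standard BM, P(τ_b ≤ t) = 2 · P(B_t ≥ b). Since B_t ~ N(0, t), P(B_t ≥ 3) = 1 − Φ(3/√t) = 1 − Φ(3/√1.54) = 1 − Φ(2.4175) ≈ 0.00781. Doubling: P(τ_{3} ≤ 1.54) ≈ 2 · 0.00781 = 0.01562 ≈ 0.0156.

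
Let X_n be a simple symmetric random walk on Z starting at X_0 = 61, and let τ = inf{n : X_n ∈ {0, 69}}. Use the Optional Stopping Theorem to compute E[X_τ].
E[X_τ] = 61

X_n is a martingale and τ is a bounded-mean stopping time (indeed τ is finite a.s. with bounded expectation since the walk is in a bounded region). By the OST, E[X_τ] = E[X_0] = 61. Equivalently: E[X_τ] = 69 · P(hit 69 first) + 0 · P(hit 0 first) = 69 · (61/69) = 61.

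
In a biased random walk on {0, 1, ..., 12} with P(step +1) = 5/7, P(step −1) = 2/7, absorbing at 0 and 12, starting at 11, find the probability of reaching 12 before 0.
P(hit 12 before 0) = (1 − (2/5)^11) / (1 − (2/5)^12) = 81376795/81378843

Let u_k denote P(reach 12 before 0 | start at k). Boundary: u_0 = 0, u_12 = 1. Recurrence: u_k = 5/7·u_{k+1} + 2/7·u_{k-1} for 1 ≤ k ≤ 11. Try u_k = A + B·r^k with r = q/p = (2/7)/(5/7) = 2/5. Substitution satisfies the recurrence; boundary conditions give:
  u_k = (1 − r^k) / (1 − r^N) = (1 − (2/5)^11) / (1 − (2/5)^12) = 81376795/81378843.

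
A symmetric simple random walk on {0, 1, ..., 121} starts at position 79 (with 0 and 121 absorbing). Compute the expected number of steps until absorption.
E[τ | X_0 = 79] = 3318

Let v_k = E[τ | X_0 = k]. Boundary: v_0 = v_121 = 0. Recurrence: v_k = 1 + (v_{k-1} + v_{k+1})/2 for 1 ≤ k ≤ 120. The particular solution to v_k − (v_{k-1} + v_{k+1})/2 = 1 is v_k = −k^2. Adding homogeneous solution A + B k and matching boundaries gives v_k = k (121 − k). Substituting k = 79: v_79 = 79 · 42 = 3318.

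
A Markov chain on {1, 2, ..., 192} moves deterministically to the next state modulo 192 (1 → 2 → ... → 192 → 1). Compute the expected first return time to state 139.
E[T_139 | X_0 = 139] = 192

The chain cycles deterministically, so starting at state 139 it returns in exactly 192 steps. Equivalently, the stationary distribution is uniform π_j = 1/192 for every state j, so by Kac's formula E[T_139] = 1/π_139 = 192.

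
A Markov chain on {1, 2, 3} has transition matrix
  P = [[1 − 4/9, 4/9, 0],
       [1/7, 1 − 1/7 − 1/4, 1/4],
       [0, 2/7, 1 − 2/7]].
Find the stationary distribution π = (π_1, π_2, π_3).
π = (6/41, 56/123, 49/123)

This is a birth-death chain on three states, which satisfies detailed balance: π_1 · P_{12} = π_2 · P_{21} and π_2 · P_{23} = π_3 · P_{32}.
From π_1 · 4/9 = π_2 · 1/7: π_2/π_1 = (4/9)/(1/7) = 28/9.
From π_2 · 1/4 = π_3 · 2/7: π_3/π_2 = (1/4)/(2/7) = 7/8.
Take π_1 proportional to 1; then unnormalized π = (1, 28/9, 49/18). Normalize by dividing by the sum 41/6:
  π = (6/41, 56/123, 49/123).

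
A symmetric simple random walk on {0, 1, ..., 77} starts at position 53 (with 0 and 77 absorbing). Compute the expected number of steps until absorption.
E[τ | X_0 = 53] = 1272

Let v_k = E[τ | X_0 = k]. Boundary: v_0 = v_77 = 0. Recurrence: v_k = 1 + (v_{k-1} + v_{k+1})/2 for 1 ≤ k ≤ 76. The particular solution to v_k − (v_{k-1} + v_{k+1})/2 = 1 is v_k = −k^2. Adding homogeneous solution A + B k and matching boundaries gives v_k = k (77 − k). Substituting k = 53: v_53 = 53 · 24 = 1272.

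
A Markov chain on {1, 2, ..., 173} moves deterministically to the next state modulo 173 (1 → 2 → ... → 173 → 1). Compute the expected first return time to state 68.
E[T_68 | X_0 = 68] = 173

The chain cycles deterministically, so starting at state 68 it returns in exactly 173 steps. Equivalently, the stationary distribution is uniform π_j = 1/173 for every state j, so by Kac's formula E[T_68] = 1/π_68 = 173.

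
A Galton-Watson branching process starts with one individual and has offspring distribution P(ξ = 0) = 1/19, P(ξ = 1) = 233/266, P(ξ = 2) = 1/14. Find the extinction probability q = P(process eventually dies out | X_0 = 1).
q = 14/19

The pgf is f(s) = 1/19 + 233/266·s + 1/14·s². The extinction probability q is the smallest fixed point of f in [0, 1]. Setting s = f(s):
  1/14·s² + (233/266 − 1)·s + 1/19 = 0
  1/14·s² − (1/19 + 1/14)·s + 1/19 = 0
which factors as (s − 1)·(1/14·s − 1/19) = 0, giving roots s = 1 and s = (1/19)/(1/14) = 14/19.
Mean offspring μ = 233/266 + 2·1/14 = 271/266 > 1 (supercritical), so q < 1. The extinction probability is the smaller root: q = (1/19)/(1/14) = 14/19.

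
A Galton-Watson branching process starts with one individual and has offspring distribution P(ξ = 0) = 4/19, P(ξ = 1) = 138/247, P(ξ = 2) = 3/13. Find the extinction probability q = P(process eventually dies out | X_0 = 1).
q = 52/57

The pgf is f(s) = 4/19 + 138/247·s + 3/13·s². The extinction probability q is the smallest fixed point of f in [0, 1]. Setting s = f(s):
  3/13·s² + (138/247 − 1)·s + 4/19 = 0
  3/13·s² − (4/19 + 3/13)·s + 4/19 = 0
which factors as (s − 1)·(3/13·s − 4/19) = 0, giving roots s = 1 and s = (4/19)/(3/13) = 52/57.
Mean offspring μ = 138/247 + 2·3/13 = 252/247 > 1 (supercritical), so q < 1. The extinction probability is the smaller root: q = (4/19)/(3/13) = 52/57.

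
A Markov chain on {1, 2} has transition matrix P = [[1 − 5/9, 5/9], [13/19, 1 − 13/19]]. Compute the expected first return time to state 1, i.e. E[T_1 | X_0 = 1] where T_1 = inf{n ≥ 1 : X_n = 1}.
E[T_1 | X_0 = 1] = 1/π_1 = 212/117

For an irreducible recurrent Markov chain with stationary distribution π, E[T_i | X_0 = i] = 1/π_i (Kac's formula). Here π_1 = (13/19)/(5/9 + 13/19) = (13/19)/(212/171) = 117/212, so E[T_1 | X_0 = 1] = 1/π_1 = (5/9 + 13/19)/(13/19) = (212/171)/(13/19) = 212/117.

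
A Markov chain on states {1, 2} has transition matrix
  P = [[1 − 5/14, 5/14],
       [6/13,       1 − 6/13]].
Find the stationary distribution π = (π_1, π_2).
π_1 = 84/149, π_2 = 65/149

Solve πP = π with π_1 + π_2 = 1. From πP = π: π_1 · (1 − 5/14) + π_2 · 6/13 = π_1 ⇒ π_2 · 6/13 = π_1 · 5/14 ⇒ π_2/π_1 = (5/14)/(6/13) = 65/84. Together with π_1 + π_2 = 1:
  π_1 = (6/13)/(5/14 + 6/13) = (6/13)/(149/182) = 84/149,
  π_2 = (5/14)/(5/14 + 6/13) = (5/14)/(149/182) = 65/149.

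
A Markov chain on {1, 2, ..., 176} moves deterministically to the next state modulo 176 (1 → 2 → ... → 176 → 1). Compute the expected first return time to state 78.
E[T_78 | X_0 = 78] = 176

The chain cycles deterministically, so starting at state 78 it returns in exactly 176 steps. Equivalently, the stationary distribution is uniform π_j = 1/176 for every state j, so by Kac's formula E[T_78] = 1/π_78 = 176.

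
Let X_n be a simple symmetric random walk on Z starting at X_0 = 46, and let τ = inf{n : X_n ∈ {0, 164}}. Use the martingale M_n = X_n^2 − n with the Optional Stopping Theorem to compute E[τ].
E[τ] = 5428

M_n = X_n^2 − n is a martingale (since E[X_{n+1}^2 | F_n] = X_n^2 + 1). By OST (τ has finite mean in a bounded region), E[M_τ] = E[M_0] = X_0^2 − 0 = 46^2 = 2116. Also E[M_τ] = E[X_τ^2] − E[τ]. The walk exits at 0 or 164, with P(hit 164 first) = 46/164, so E[X_τ^2] = 164^2 · 46/164 + 0 = 7544. Thus E[τ] = E[X_τ^2] − E[M_τ] = 7544 − 2116 = 5428 = 46(164 − 46) = 5428.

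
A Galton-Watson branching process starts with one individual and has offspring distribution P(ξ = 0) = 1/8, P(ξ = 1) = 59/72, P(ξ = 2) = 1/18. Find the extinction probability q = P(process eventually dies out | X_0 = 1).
q = 1

Mean offspring μ = 0·1/8 + 1·59/72 + 2·1/18 = 67/72 ≤ 1. For μ ≤ 1 with offspring not concentrated at 1, the Galton-Watson process goes extinct almost surely, so q = 1.
(Algebraic check: The pgf is f(s) = 1/8 + 59/72·s + 1/18·s². The extinction probability q is the smallest fixed point of f in [0, 1]. Setting s = f(s):
  1/18·s² + (59/72 − 1)·s + 1/8 = 0
  1/18·s² − (1/8 + 1/18)·s + 1/8 = 0
which factors as (s − 1)·(1/18·s − 1/8) = 0, giving roots s = 1 and s = (1/8)/(1/18) = 9/4. Since 9/4 ≥ 1, the smallest root in [0, 1] is s = 1.)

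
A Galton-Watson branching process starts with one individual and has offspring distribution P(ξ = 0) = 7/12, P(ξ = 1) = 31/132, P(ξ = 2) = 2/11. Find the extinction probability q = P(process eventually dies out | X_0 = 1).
q = 1

Mean offspring μ = 0·7/12 + 1·31/132 + 2·2/11 = 79/132 ≤ 1. For μ ≤ 1 with offspring not concentrated at 1, the Galton-Watson process goes extinct almost surely, so q = 1.
(Algebraic check: The pgf is f(s) = 7/12 + 31/132·s + 2/11·s². The extinction probability q is the smallest fixed point of f in [0, 1]. Setting s = f(s):
  2/11·s² + (31/132 − 1)·s + 7/12 = 0
  2/11·s² − (7/12 + 2/11)·s + 7/12 = 0
which factors as (s − 1)·(2/11·s − 7/12) = 0, giving roots s = 1 and s = (7/12)/(2/11) = 77/24. Since 77/24 ≥ 1, the smallest root in [0, 1] is s = 1.)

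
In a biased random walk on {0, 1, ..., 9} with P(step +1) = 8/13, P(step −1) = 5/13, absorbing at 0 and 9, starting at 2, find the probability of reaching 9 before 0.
P(hit 9 before 0) = (1 − (5/8)^2) / (1 − (5/8)^9) = 27262976/44088201

Let u_k denote P(reach 9 before 0 | start at k). Boundary: u_0 = 0, u_9 = 1. Recurrence: u_k = 8/13·u_{k+1} + 5/13·u_{k-1} for 1 ≤ k ≤ 8. Try u_k = A + B·r^k with r = q/p = (5/13)/(8/13) = 5/8. Substitution satisfies the recurrence; boundary conditions give:
  u_k = (1 − r^k) / (1 − r^N) = (1 − (5/8)^2) / (1 − (5/8)^9) = 27262976/44088201.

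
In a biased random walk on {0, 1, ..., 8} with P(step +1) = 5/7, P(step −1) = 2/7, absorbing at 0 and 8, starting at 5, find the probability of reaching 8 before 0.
P(hit 8 before 0) = (1 − (2/5)^5) / (1 − (2/5)^8) = 128875/130123

Let u_k denote P(reach 8 before 0 | start at k). Boundary: u_0 = 0, u_8 = 1. Recurrence: u_k = 5/7·u_{k+1} + 2/7·u_{k-1} for 1 ≤ k ≤ 7. Try u_k = A + B·r^k with r = q/p = (2/7)/(5/7) = 2/5. Substitution satisfies the recurrence; boundary conditions give:
  u_k = (1 − r^k) / (1 − r^N) = (1 − (2/5)^5) / (1 − (2/5)^8) = 128875/130123.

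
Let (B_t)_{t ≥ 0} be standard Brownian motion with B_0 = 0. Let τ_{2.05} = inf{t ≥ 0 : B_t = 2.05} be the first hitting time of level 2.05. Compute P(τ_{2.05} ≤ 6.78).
P(τ_{2.05} ≤ 6.78) = 2(1 − Φ(2.05/√6.78)) = 2(1 − Φ(0.7873)) ≈ 0.4311

By the reflection principle for standard BM, P(τ_b ≤ t) = 2 · P(B_t ≥ b). Since B_t ~ N(0, t), P(B_t ≥ 2.05) = 1 − Φ(2.05/√t) = 1 − Φ(2.05/√6.78) = 1 − Φ(0.7873) ≈ 0.21555. Doubling: P(τ_{2.05} ≤ 6.78) ≈ 2 · 0.21555 = 0.43110 ≈ 0.4311.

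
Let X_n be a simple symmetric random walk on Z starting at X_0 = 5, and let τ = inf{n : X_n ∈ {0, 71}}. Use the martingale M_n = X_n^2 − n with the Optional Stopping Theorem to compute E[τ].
E[τ] = 330

M_n = X_n^2 − n is a martingale (since E[X_{n+1}^2 | F_n] = X_n^2 + 1). By OST (τ has finite mean in a bounded region), E[M_τ] = E[M_0] = X_0^2 − 0 = 5^2 = 25. Also E[M_τ] = E[X_τ^2] − E[τ]. The walk exits at 0 or 71, with P(hit 71 first) = 5/71, so E[X_τ^2] = 71^2 · 5/71 + 0 = 355. Thus E[τ] = E[X_τ^2] − E[M_τ] = 355 − 25 = 330 = 5(71 − 5) = 330.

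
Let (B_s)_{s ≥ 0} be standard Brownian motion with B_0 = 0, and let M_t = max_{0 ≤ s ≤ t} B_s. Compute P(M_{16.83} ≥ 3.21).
P(M_{16.83} ≥ 3.21) = 2·P(B_{16.83} ≥ 3.21) = 2(1 − Φ(3.21/√16.83)) ≈ 0.4339

By the reflection principle for Brownian motion, P(M_t ≥ a) = 2 · P(B_t ≥ a) for a ≥ 0. Since B_t ~ N(0, t), P(B_t ≥ 3.21) = 1 − Φ(3.21/√t) = 1 − Φ(3.21/√16.83) = 1 − Φ(0.7825). So
  P(M_{16.83} ≥ 3.21) = 2(1 − Φ(0.7825)) ≈ 0.4339.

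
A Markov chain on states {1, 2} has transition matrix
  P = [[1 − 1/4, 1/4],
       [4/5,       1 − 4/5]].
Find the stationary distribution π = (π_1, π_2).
π_1 = 16/21, π_2 = 5/21

Solve πP = π with π_1 + π_2 = 1. From πP = π: π_1 · (1 − 1/4) + π_2 · 4/5 = π_1 ⇒ π_2 · 4/5 = π_1 · 1/4 ⇒ π_2/π_1 = (1/4)/(4/5) = 5/16. Together with π_1 + π_2 = 1:
  π_1 = (4/5)/(1/4 + 4/5) = (4/5)/(21/20) = 16/21,
  π_2 = (1/4)/(1/4 + 4/5) = (1/4)/(21/20) = 5/21.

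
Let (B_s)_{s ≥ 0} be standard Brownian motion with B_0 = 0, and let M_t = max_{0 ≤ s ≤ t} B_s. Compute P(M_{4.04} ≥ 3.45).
P(M_{4.04} ≥ 3.45) = 2·P(B_{4.04} ≥ 3.45) = 2(1 − Φ(3.45/√4.04)) ≈ 0.0861

By the reflection principle for Brownian motion, P(M_t ≥ a) = 2 · P(B_t ≥ a) for a ≥ 0. Since B_t ~ N(0, t), P(B_t ≥ 3.45) = 1 − Φ(3.45/√t) = 1 − Φ(3.45/√4.04) = 1 − Φ(1.7164). So
  P(M_{4.04} ≥ 3.45) = 2(1 − Φ(1.7164)) ≈ 0.0861.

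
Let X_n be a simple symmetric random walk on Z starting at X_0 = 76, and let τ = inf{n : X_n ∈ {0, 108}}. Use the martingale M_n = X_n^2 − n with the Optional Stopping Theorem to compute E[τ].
E[τ] = 2432

M_n = X_n^2 − n is a martingale (since E[X_{n+1}^2 | F_n] = X_n^2 + 1). By OST (τ has finite mean in a bounded region), E[M_τ] = E[M_0] = X_0^2 − 0 = 76^2 = 5776. Also E[M_τ] = E[X_τ^2] − E[τ]. The walk exits at 0 or 108, with P(hit 108 first) = 76/108, so E[X_τ^2] = 108^2 · 76/108 + 0 = 8208. Thus E[τ] = E[X_τ^2] − E[M_τ] = 8208 − 5776 = 2432 = 76(108 − 76) = 2432.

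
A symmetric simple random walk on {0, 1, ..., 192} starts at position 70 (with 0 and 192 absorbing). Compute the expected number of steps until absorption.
E[τ | X_0 = 70] = 8540

Let v_k = E[τ | X_0 = k]. Boundary: v_0 = v_192 = 0. Recurrence: v_k = 1 + (v_{k-1} + v_{k+1})/2 for 1 ≤ k ≤ 191. The particular solution to v_k − (v_{k-1} + v_{k+1})/2 = 1 is v_k = −k^2. Adding homogeneous solution A + B k and matching boundaries gives v_k = k (192 − k). Substituting k = 70: v_70 = 70 · 122 = 8540.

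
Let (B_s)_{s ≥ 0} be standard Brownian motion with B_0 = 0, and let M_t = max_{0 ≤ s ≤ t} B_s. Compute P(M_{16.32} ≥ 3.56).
P(M_{16.32} ≥ 3.56) = 2·P(B_{16.32} ≥ 3.56) = 2(1 − Φ(3.56/√16.32)) ≈ 0.3782

By the reflection principle for Brownian motion, P(M_t ≥ a) = 2 · P(B_t ≥ a) for a ≥ 0. Since B_t ~ N(0, t), P(B_t ≥ 3.56) = 1 − Φ(3.56/√t) = 1 − Φ(3.56/√16.32) = 1 − Φ(0.8812). So
  P(M_{16.32} ≥ 3.56) = 2(1 − Φ(0.8812)) ≈ 0.3782.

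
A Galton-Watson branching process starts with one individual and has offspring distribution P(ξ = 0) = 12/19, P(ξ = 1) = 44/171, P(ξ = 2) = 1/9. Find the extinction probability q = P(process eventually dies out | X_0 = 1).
q = 1

Mean offspring μ = 0·12/19 + 1·44/171 + 2·1/9 = 82/171 ≤ 1. For μ ≤ 1 with offspring not concentrated at 1, the Galton-Watson process goes extinct almost surely, so q = 1.
(Algebraic check: The pgf is f(s) = 12/19 + 44/171·s + 1/9·s². The extinction probability q is the smallest fixed point of f in [0, 1]. Setting s = f(s):
  1/9·s² + (44/171 − 1)·s + 12/19 = 0
  1/9·s² − (12/19 + 1/9)·s + 12/19 = 0
which factors as (s − 1)·(1/9·s − 12/19) = 0, giving roots s = 1 and s = (12/19)/(1/9) = 108/19. Since 108/19 ≥ 1, the smallest root in [0, 1] is s = 1.)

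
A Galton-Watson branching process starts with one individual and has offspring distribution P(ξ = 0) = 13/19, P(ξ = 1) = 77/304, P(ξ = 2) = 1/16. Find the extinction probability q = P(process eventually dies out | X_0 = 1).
q = 1

Mean offspring μ = 0·13/19 + 1·77/304 + 2·1/16 = 115/304 ≤ 1. For μ ≤ 1 with offspring not concentrated at 1, the Galton-Watson process goes extinct almost surely, so q = 1.
(Algebraic check: The pgf is f(s) = 13/19 + 77/304·s + 1/16·s². The extinction probability q is the smallest fixed point of f in [0, 1]. Setting s = f(s):
  1/16·s² + (77/304 − 1)·s + 13/19 = 0
  1/16·s² − (13/19 + 1/16)·s + 13/19 = 0
which factors as (s − 1)·(1/16·s − 13/19) = 0, giving roots s = 1 and s = (13/19)/(1/16) = 208/19. Since 208/19 ≥ 1, the smallest root in [0, 1] is s = 1.)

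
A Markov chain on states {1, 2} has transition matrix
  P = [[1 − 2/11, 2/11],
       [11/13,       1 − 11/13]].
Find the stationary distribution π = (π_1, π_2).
π_1 = 121/147, π_2 = 26/147

Solve πP = π with π_1 + π_2 = 1. From πP = π: π_1 · (1 − 2/11) + π_2 · 11/13 = π_1 ⇒ π_2 · 11/13 = π_1 · 2/11 ⇒ π_2/π_1 = (2/11)/(11/13) = 26/121. Together with π_1 + π_2 = 1:
  π_1 = (11/13)/(2/11 + 11/13) = (11/13)/(147/143) = 121/147,
  π_2 = (2/11)/(2/11 + 11/13) = (2/11)/(147/143) = 26/147.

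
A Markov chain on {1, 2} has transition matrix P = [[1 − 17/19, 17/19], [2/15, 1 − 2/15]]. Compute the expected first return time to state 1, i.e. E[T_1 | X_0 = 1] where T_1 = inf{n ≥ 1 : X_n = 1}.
E[T_1 | X_0 = 1] = 1/π_1 = 293/38

For an irreducible recurrent Markov chain with stationary distribution π, E[T_i | X_0 = i] = 1/π_i (Kac's formula). Here π_1 = (2/15)/(17/19 + 2/15) = (2/15)/(293/285) = 38/293, so E[T_1 | X_0 = 1] = 1/π_1 = (17/19 + 2/15)/(2/15) = (293/285)/(2/15) = 293/38.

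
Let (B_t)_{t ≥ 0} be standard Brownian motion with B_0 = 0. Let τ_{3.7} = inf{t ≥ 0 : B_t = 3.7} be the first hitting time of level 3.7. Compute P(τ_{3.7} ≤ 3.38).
P(τ_{3.7} ≤ 3.38) = 2(1 − Φ(3.7/√3.38)) = 2(1 − Φ(2.0125)) ≈ 0.0442

By the reflection principle for standard BM, P(τ_b ≤ t) = 2 · P(B_t ≥ b). Since B_t ~ N(0, t), P(B_t ≥ 3.7) = 1 − Φ(3.7/√t) = 1 − Φ(3.7/√3.38) = 1 − Φ(2.0125) ≈ 0.02208. Doubling: P(τ_{3.7} ≤ 3.38) ≈ 2 · 0.02208 = 0.04416 ≈ 0.0442.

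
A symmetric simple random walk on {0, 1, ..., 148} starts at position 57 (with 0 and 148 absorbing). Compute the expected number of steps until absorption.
E[τ | X_0 = 57] = 5187

Let v_k = E[τ | X_0 = k]. Boundary: v_0 = v_148 = 0. Recurrence: v_k = 1 + (v_{k-1} + v_{k+1})/2 for 1 ≤ k ≤ 147. The particular solution to v_k − (v_{k-1} + v_{k+1})/2 = 1 is v_k = −k^2. Adding homogeneous solution A + B k and matching boundaries gives v_k = k (148 − k). Substituting k = 57: v_57 = 57 · 91 = 5187.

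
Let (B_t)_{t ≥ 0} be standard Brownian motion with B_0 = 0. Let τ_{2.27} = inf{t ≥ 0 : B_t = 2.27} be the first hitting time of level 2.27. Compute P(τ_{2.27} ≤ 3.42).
P(τ_{2.27} ≤ 3.42) = 2(1 − Φ(2.27/√3.42)) = 2(1 − Φ(1.2275)) ≈ 0.2196

By the reflection principle for standard BM, P(τ_b ≤ t) = 2 · P(B_t ≥ b). Since B_t ~ N(0, t), P(B_t ≥ 2.27) = 1 − Φ(2.27/√t) = 1 − Φ(2.27/√3.42) = 1 − Φ(1.2275) ≈ 0.10982. Doubling: P(τ_{2.27} ≤ 3.42) ≈ 2 · 0.10982 = 0.21964 ≈ 0.2196.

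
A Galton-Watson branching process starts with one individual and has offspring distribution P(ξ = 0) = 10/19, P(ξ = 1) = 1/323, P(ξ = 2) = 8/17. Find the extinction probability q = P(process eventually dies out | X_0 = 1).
q = 1

Mean offspring μ = 0·10/19 + 1·1/323 + 2·8/17 = 305/323 ≤ 1. For μ ≤ 1 with offspring not concentrated at 1, the Galton-Watson process goes extinct almost surely, so q = 1.
(Algebraic check: The pgf is f(s) = 10/19 + 1/323·s + 8/17·s². The extinction probability q is the smallest fixed point of f in [0, 1]. Setting s = f(s):
  8/17·s² + (1/323 − 1)·s + 10/19 = 0
  8/17·s² − (10/19 + 8/17)·s + 10/19 = 0
which factors as (s − 1)·(8/17·s − 10/19) = 0, giving roots s = 1 and s = (10/19)/(8/17) = 85/76. Since 85/76 ≥ 1, the smallest root in [0, 1] is s = 1.)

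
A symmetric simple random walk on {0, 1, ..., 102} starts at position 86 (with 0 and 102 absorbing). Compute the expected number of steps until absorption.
E[τ | X_0 = 86] = 1376

Let v_k = E[τ | X_0 = k]. Boundary: v_0 = v_102 = 0. Recurrence: v_k = 1 + (v_{k-1} + v_{k+1})/2 for 1 ≤ k ≤ 101. The particular solution to v_k − (v_{k-1} + v_{k+1})/2 = 1 is v_k = −k^2. Adding homogeneous solution A + B k and matching boundaries gives v_k = k (102 − k). Substituting k = 86: v_86 = 86 · 16 = 1376.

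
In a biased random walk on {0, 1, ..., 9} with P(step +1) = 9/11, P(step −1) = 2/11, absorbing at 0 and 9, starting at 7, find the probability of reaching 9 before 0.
P(hit 9 before 0) = (1 − (2/9)^7) / (1 − (2/9)^9) = 55344303/55345711

Let u_k denote P(reach 9 before 0 | start at k). Boundary: u_0 = 0, u_9 = 1. Recurrence: u_k = 9/11·u_{k+1} + 2/11·u_{k-1} for 1 ≤ k ≤ 8. Try u_k = A + B·r^k with r = q/p = (2/11)/(9/11) = 2/9. Substitution satisfies the recurrence; boundary conditions give:
  u_k = (1 − r^k) / (1 − r^N) = (1 − (2/9)^7) / (1 − (2/9)^9) = 55344303/55345711.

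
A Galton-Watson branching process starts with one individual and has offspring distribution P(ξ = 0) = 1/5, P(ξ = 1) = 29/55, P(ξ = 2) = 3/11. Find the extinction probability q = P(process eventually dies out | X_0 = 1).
q = 11/15

The pgf is f(s) = 1/5 + 29/55·s + 3/11·s². The extinction probability q is the smallest fixed point of f in [0, 1]. Setting s = f(s):
  3/11·s² + (29/55 − 1)·s + 1/5 = 0
  3/11·s² − (1/5 + 3/11)·s + 1/5 = 0
which factors as (s − 1)·(3/11·s − 1/5) = 0, giving roots s = 1 and s = (1/5)/(3/11) = 11/15.
Mean offspring μ = 29/55 + 2·3/11 = 59/55 > 1 (supercritical), so q < 1. The extinction probability is the smaller root: q = (1/5)/(3/11) = 11/15.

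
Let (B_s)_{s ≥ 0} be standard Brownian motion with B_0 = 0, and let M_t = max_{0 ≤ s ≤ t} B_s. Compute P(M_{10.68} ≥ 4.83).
P(M_{10.68} ≥ 4.83) = 2·P(B_{10.68} ≥ 4.83) = 2(1 − Φ(4.83/√10.68)) ≈ 0.1394

By the reflection principle for Brownian motion, P(M_t ≥ a) = 2 · P(B_t ≥ a) for a ≥ 0. Since B_t ~ N(0, t), P(B_t ≥ 4.83) = 1 − Φ(4.83/√t) = 1 − Φ(4.83/√10.68) = 1 − Φ(1.4780). So
  P(M_{10.68} ≥ 4.83) = 2(1 − Φ(1.4780)) ≈ 0.1394.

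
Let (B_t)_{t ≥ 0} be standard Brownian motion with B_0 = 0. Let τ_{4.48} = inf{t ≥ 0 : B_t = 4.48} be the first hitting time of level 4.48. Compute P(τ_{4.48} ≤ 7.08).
P(τ_{4.48} ≤ 7.08) = 2(1 − Φ(4.48/√7.08)) = 2(1 − Φ(1.6837)) ≈ 0.0922

By the reflection principle for standard BM, P(τ_b ≤ t) = 2 · P(B_t ≥ b). Since B_t ~ N(0, t), P(B_t ≥ 4.48) = 1 − Φ(4.48/√t) = 1 − Φ(4.48/√7.08) = 1 − Φ(1.6837) ≈ 0.04612. Doubling: P(τ_{4.48} ≤ 7.08) ≈ 2 · 0.04612 = 0.09224 ≈ 0.0922.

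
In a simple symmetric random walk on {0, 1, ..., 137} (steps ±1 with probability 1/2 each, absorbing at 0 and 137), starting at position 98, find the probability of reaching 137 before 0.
P(hit 137 before 0) = 98/137

Let u_k = P(hit 137 before 0 | start at k). Then u_0 = 0, u_137 = 1, and u_k = u_{k-1}/2 + u_{k+1}/2 for 1 ≤ k ≤ 136. This harmonic recurrence is solved by u_k = k/137, giving u_98 = 98/137.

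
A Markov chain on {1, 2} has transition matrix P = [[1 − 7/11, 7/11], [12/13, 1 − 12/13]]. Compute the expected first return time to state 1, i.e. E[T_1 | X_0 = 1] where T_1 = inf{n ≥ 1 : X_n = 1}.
E[T_1 | X_0 = 1] = 1/π_1 = 223/132

For an irreducible recurrent Markov chain with stationary distribution π, E[T_i | X_0 = i] = 1/π_i (Kac's formula). Here π_1 = (12/13)/(7/11 + 12/13) = (12/13)/(223/143) = 132/223, so E[T_1 | X_0 = 1] = 1/π_1 = (7/11 + 12/13)/(12/13) = (223/143)/(12/13) = 223/132.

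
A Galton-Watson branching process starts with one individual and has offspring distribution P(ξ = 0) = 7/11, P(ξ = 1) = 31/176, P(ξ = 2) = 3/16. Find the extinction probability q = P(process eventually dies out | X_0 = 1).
q = 1

Mean offspring μ = 0·7/11 + 1·31/176 + 2·3/16 = 97/176 ≤ 1. For μ ≤ 1 with offspring not concentrated at 1, the Galton-Watson process goes extinct almost surely, so q = 1.
(Algebraic check: The pgf is f(s) = 7/11 + 31/176·s + 3/16·s². The extinction probability q is the smallest fixed point of f in [0, 1]. Setting s = f(s):
  3/16·s² + (31/176 − 1)·s + 7/11 = 0
  3/16·s² − (7/11 + 3/16)·s + 7/11 = 0
which factors as (s − 1)·(3/16·s − 7/11) = 0, giving roots s = 1 and s = (7/11)/(3/16) = 112/33. Since 112/33 ≥ 1, the smallest root in [0, 1] is s = 1.)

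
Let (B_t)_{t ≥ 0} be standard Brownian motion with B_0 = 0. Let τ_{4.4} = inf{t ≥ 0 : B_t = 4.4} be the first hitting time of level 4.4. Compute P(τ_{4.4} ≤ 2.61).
P(τ_{4.4} ≤ 2.61) = 2(1 − Φ(4.4/√2.61)) = 2(1 − Φ(2.7235)) ≈ 0.0065

By the reflection principle for standard BM, P(τ_b ≤ t) = 2 · P(B_t ≥ b). Since B_t ~ N(0, t), P(B_t ≥ 4.4) = 1 − Φ(4.4/√t) = 1 − Φ(4.4/√2.61) = 1 − Φ(2.7235) ≈ 0.00323. Doubling: P(τ_{4.4} ≤ 2.61) ≈ 2 · 0.00323 = 0.00646 ≈ 0.0065.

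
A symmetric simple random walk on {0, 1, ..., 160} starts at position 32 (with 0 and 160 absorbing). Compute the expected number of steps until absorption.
E[τ | X_0 = 32] = 4096

Let v_k = E[τ | X_0 = k]. Boundary: v_0 = v_160 = 0. Recurrence: v_k = 1 + (v_{k-1} + v_{k+1})/2 for 1 ≤ k ≤ 159. The particular solution to v_k − (v_{k-1} + v_{k+1})/2 = 1 is v_k = −k^2. Adding homogeneous solution A + B k and matching boundaries gives v_k = k (160 − k). Substituting k = 32: v_32 = 32 · 128 = 4096.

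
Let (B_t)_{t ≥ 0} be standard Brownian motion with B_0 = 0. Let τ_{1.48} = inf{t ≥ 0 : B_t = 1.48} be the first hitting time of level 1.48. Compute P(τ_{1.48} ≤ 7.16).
P(τ_{1.48} ≤ 7.16) = 2(1 − Φ(1.48/√7.16)) = 2(1 − Φ(0.5531)) ≈ 0.5802

By the reflection principle for standard BM, P(τ_b ≤ t) = 2 · P(B_t ≥ b). Since B_t ~ N(0, t), P(B_t ≥ 1.48) = 1 − Φ(1.48/√t) = 1 − Φ(1.48/√7.16) = 1 − Φ(0.5531) ≈ 0.29010. Doubling: P(τ_{1.48} ≤ 7.16) ≈ 2 · 0.29010 = 0.58020 ≈ 0.5802.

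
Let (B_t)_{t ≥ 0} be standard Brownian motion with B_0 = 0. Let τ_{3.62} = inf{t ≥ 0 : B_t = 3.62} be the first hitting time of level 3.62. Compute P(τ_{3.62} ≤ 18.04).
P(τ_{3.62} ≤ 18.04) = 2(1 − Φ(3.62/√18.04)) = 2(1 − Φ(0.8523)) ≈ 0.3940

By the reflection principle for standard BM, P(τ_b ≤ t) = 2 · P(B_t ≥ b). Since B_t ~ N(0, t), P(B_t ≥ 3.62) = 1 − Φ(3.62/√t) = 1 − Φ(3.62/√18.04) = 1 − Φ(0.8523) ≈ 0.19702. Doubling: P(τ_{3.62} ≤ 18.04) ≈ 2 · 0.19702 = 0.39404 ≈ 0.3940.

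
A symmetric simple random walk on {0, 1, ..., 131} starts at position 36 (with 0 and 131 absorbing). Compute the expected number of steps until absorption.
E[τ | X_0 = 36] = 3420

Let v_k = E[τ | X_0 = k]. Boundary: v_0 = v_131 = 0. Recurrence: v_k = 1 + (v_{k-1} + v_{k+1})/2 for 1 ≤ k ≤ 130. The particular solution to v_k − (v_{k-1} + v_{k+1})/2 = 1 is v_k = −k^2. Adding homogeneous solution A + B k and matching boundaries gives v_k = k (131 − k). Substituting k = 36: v_36 = 36 · 95 = 3420.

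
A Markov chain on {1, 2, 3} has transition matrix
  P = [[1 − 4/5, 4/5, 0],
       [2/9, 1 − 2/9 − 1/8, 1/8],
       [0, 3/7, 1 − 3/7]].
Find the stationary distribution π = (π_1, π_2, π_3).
π = (20/113, 72/113, 21/113)

This is a birth-death chain on three states, which satisfies detailed balance: π_1 · P_{12} = π_2 · P_{21} and π_2 · P_{23} = π_3 · P_{32}.
From π_1 · 4/5 = π_2 · 2/9: π_2/π_1 = (4/5)/(2/9) = 18/5.
From π_2 · 1/8 = π_3 · 3/7: π_3/π_2 = (1/8)/(3/7) = 7/24.
Take π_1 proportional to 1; then unnormalized π = (1, 18/5, 21/20). Normalize by dividing by the sum 113/20:
  π = (20/113, 72/113, 21/113).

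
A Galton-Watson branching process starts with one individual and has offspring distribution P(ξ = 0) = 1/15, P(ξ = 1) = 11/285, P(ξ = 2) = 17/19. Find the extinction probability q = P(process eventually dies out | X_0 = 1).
q = 19/255

The pgf is f(s) = 1/15 + 11/285·s + 17/19·s². The extinction probability q is the smallest fixed point of f in [0, 1]. Setting s = f(s):
  17/19·s² + (11/285 − 1)·s + 1/15 = 0
  17/19·s² − (1/15 + 17/19)·s + 1/15 = 0
which factors as (s − 1)·(17/19·s − 1/15) = 0, giving roots s = 1 and s = (1/15)/(17/19) = 19/255.
Mean offspring μ = 11/285 + 2·17/19 = 521/285 > 1 (supercritical), so q < 1. The extinction probability is the smaller root: q = (1/15)/(17/19) = 19/255.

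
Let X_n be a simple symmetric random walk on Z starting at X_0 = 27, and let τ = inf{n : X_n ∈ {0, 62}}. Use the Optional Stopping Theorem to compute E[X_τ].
E[X_τ] = 27

X_n is a martingale and τ is a bounded-mean stopping time (indeed τ is finite a.s. with bounded expectation since the walk is in a bounded region). By the OST, E[X_τ] = E[X_0] = 27. Equivalently: E[X_τ] = 62 · P(hit 62 first) + 0 · P(hit 0 first) = 62 · (27/62) = 27.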